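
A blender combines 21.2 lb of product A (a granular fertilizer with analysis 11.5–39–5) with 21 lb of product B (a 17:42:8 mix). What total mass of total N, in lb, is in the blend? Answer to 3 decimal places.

N mass = 11.5%×21.2 + 17%×21 = 6.008 lb.

6.008 lb N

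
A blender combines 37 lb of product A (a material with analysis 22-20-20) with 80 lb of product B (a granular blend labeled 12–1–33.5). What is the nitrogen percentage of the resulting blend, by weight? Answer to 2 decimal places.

15.16% N

Total mass = 37 + 80 = 117 lb.
N mass = 22%×37 + 12%×80 = 17.74 lb.
% N = 17.74 / 117 = 15.1624%.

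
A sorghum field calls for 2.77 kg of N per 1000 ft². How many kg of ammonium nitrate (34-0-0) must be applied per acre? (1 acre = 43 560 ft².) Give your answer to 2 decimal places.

Product per 1000 ft² = 2.77 / 34% = 8.14706 kg.
Convert to per acre: 8.14706 × 43.56 = 354.886 kg.

354.89 kg of product per acre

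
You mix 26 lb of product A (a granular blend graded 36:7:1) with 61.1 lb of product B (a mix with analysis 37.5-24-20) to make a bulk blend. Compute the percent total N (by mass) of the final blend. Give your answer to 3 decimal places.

37.052% N

Total mass = 26 + 61.1 = 87.1 lb.
N mass = 36%×26 + 37.5%×61.1 = 32.2725 lb.
% N = 32.2725 / 87.1 = 37.0522%.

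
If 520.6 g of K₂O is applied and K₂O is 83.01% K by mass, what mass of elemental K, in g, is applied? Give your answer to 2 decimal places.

432.15 g K

K = 520.6 × 0.8301 = 432.1501 g.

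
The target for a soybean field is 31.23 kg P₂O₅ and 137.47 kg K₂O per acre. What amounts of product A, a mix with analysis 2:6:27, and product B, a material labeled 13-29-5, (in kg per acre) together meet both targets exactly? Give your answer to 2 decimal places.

508.70 kg product A, 2.44 kg product B

With a, b = kg per acre of product A and product B:
P₂O₅: 0.06·a + 0.29·b = 31.23
K₂O: 0.27·a + 0.05·b = 137.47
Solving simultaneously: a = 508.696, b = 2.44223.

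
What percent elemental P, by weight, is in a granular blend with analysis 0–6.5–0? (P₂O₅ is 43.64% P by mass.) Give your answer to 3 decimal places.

%P = 6.5 × 0.4364 = 2.8366%.

2.837% P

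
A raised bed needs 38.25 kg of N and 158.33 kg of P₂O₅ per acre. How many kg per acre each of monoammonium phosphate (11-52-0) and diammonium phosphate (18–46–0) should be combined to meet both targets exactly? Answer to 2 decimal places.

Per-acre balance (a = monoammonium phosphate, b = diammonium phosphate):
N: 0.11·a + 0.18·b = 38.25
P₂O₅: 0.52·a + 0.46·b = 158.33
Solving simultaneously: a = 253.591, b = 57.5279.

253.59 kg monoammonium phosphate, 57.53 kg diammonium phosphate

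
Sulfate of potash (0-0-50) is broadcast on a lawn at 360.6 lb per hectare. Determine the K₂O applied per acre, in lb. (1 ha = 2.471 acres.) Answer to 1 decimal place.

73.0 lb K₂O per acre

K₂O per hectare = 360.6 × 50% = 180.3 lb.
Convert to per acre: 180.3 × 0.404694 = 72.9664 lb.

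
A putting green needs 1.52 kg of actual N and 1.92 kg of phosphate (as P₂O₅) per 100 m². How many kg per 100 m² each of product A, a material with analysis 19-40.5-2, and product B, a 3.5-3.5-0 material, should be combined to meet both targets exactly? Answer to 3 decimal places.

Per-100 m² balance (a = product A, b = product B):
N: 0.19·a + 0.035·b = 1.52
P₂O₅: 0.405·a + 0.035·b = 1.92
Eliminate a: (row1) − 0.19/0.405·(row2) → 0.0185802·b = 0.619259, so b = 33.3289.
Back-substitute: a = (1.52 − 0.035·33.3289) / 0.19 = 1.86047.

1.860 kg product A, 33.329 kg product B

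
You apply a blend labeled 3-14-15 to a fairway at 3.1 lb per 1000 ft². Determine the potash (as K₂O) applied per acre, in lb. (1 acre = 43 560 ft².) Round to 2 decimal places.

20.26 lb K₂O per acre

K₂O per 1000 ft² = 3.1 × 15% = 0.465 lb.
Convert to per acre: 0.465 × 43.56 = 20.2554 lb.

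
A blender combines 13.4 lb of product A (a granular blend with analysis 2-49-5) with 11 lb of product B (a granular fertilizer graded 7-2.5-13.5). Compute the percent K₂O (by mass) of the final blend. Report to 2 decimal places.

8.83% K₂O

Total mass = 13.4 + 11 = 24.4 lb.
K₂O mass = 5%×13.4 + 13.5%×11 = 2.155 lb.
% K₂O = 2.155 / 24.4 = 8.83197%.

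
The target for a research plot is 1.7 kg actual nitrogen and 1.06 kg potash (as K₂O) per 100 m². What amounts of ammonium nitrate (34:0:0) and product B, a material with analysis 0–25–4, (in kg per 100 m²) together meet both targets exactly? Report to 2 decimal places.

With a, b = kg per 100 m² of ammonium nitrate and product B:
N: 0.34·a + 0·b = 1.7
K₂O: 0·a + 0.04·b = 1.06
Solving simultaneously: a = 5, b = 26.5.

5.00 kg ammonium nitrate, 26.50 kg product B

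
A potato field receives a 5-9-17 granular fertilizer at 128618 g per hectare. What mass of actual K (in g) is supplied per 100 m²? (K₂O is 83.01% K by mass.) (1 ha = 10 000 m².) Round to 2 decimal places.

181.50 g K per hundred sq m

K₂O per hectare = 128618 × 17% = 21865.1 g.
Elemental K = 21865.1 × 0.8301 = 18150.2 g per hectare.
Convert to per 100 m²: 18150.2 × 0.01 = 181.502 g.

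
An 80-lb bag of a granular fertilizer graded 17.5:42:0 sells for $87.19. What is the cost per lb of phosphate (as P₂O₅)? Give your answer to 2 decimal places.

$2.59 per lb P₂O₅

P₂O₅ in bag = 80 × 42% = 33.6 lb.
Cost per lb P₂O₅ = $87.19 / 33.6 = $2.5949.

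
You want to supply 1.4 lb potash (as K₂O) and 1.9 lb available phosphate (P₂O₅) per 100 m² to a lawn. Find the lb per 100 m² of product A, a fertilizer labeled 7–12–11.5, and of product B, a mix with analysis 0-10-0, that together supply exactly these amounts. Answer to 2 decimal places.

With a, b = lb per 100 m² of product A and product B:
K₂O: 0.115·a + 0·b = 1.4
P₂O₅: 0.12·a + 0.1·b = 1.9
From row1: a = (1.4 − 0·b) / 0.115.
Into row2: 0.12·(1.4 − 0·b)/0.115 + 0.1·b = 1.9 → b = 4.3913, a = 12.1739.

12.17 lb product A, 4.39 lb product B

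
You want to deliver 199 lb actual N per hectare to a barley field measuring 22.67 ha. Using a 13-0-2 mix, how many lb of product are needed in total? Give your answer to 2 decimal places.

34702.54 lb

Product per hectare = 199 / 13% = 1530.77 lb.
Total product = 1530.77 × 22.67 = 34702.538 lb.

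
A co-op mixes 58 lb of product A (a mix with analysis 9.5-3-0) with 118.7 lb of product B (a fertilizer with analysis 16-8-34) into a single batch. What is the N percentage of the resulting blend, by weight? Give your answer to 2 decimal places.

13.87% N

Total mass = 58 + 118.7 = 176.7 lb.
N mass = 9.5%×58 + 16%×118.7 = 24.502 lb.
% N = 24.502 / 176.7 = 13.8664%.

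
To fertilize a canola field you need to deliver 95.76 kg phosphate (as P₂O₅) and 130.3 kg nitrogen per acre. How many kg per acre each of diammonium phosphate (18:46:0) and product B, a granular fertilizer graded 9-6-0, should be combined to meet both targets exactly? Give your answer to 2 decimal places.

26.16 kg diammonium phosphate, 1395.46 kg product B

With a, b = kg per acre of diammonium phosphate and product B:
P₂O₅: 0.46·a + 0.06·b = 95.76
N: 0.18·a + 0.09·b = 130.3
From row1: a = (95.76 − 0.06·b) / 0.46.
Into row2: 0.18·(95.76 − 0.06·b)/0.46 + 0.09·b = 130.3 → b = 1395.464, a = 26.1569.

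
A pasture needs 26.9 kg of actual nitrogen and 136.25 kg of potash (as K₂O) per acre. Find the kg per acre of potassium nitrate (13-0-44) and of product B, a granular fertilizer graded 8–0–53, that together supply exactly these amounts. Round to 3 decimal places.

99.614 kg potassium nitrate, 174.377 kg product B

Per-acre balance (a = potassium nitrate, b = product B):
N: 0.13·a + 0.08·b = 26.9
K₂O: 0.44·a + 0.53·b = 136.25
Eliminate b: (row1) − 0.08/0.53·(row2) → 0.0635849·a = 6.33396, so a = 99.6142.
Then b = (136.25 − 0.44·99.6142) / 0.53 = 174.3769.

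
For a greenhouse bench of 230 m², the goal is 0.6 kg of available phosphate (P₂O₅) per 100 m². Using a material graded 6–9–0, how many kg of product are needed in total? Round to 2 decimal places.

Product per 100 m² = 0.6 / 9% = 6.66667 kg.
Total product = 6.66667 × 230 / 100 = 15.3333 kg.

15.33 kg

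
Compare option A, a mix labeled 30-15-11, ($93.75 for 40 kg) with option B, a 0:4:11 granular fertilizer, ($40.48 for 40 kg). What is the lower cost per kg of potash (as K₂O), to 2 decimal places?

$9.20 per kg K₂O (option B)

option A: K₂O per bag = 40 × 11% = 4.4 kg; cost = 93.75 / 4.4 = $21.3068/kg K₂O.
option B: K₂O per bag = 40 × 11% = 4.4 kg; cost = 40.48 / 4.4 = $9.2000/kg K₂O.
option B is cheaper.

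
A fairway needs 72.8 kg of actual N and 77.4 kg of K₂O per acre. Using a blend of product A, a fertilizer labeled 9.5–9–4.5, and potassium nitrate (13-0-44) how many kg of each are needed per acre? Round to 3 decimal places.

611.127 kg product A, 113.408 kg potassium nitrate

With a, b = kg per acre of product A and potassium nitrate:
N: 0.095·a + 0.13·b = 72.8
K₂O: 0.045·a + 0.44·b = 77.4
Eliminate b: (row1) − 0.13/0.44·(row2) → 0.0817045·a = 49.9318, so a = 611.1266.
Then b = (77.4 − 0.045·611.1266) / 0.44 = 113.4075.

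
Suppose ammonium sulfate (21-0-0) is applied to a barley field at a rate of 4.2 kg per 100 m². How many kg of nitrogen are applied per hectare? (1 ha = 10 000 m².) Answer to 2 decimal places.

88.20 kg N per hectare

nitrogen per 100 m² = 4.2 × 21% = 0.882 kg.
Convert to per hectare: 0.882 × 100 = 88.2 kg.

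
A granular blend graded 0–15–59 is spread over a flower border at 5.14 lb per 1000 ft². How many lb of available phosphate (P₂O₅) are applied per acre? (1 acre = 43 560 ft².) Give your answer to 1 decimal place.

33.6 lb P₂O₅ per acre

P₂O₅ per 1000 ft² = 5.14 × 15% = 0.771 lb.
Convert to per acre: 0.771 × 43.56 = 33.5848 lb.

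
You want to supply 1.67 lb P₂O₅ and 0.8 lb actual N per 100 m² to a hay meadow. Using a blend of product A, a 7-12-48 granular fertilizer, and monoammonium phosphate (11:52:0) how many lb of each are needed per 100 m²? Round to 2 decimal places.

10.01 lb product A, 0.90 lb monoammonium phosphate

Let a = lb of product A, b = lb of monoammonium phosphate (per 100 m²).
P₂O₅: 0.12·a + 0.52·b = 1.67
N: 0.07·a + 0.11·b = 0.8
Eliminate a: (row1) − 0.12/0.07·(row2) → 0.331429·b = 0.298571, so b = 0.900862.
Back-substitute: a = (1.67 − 0.52·0.900862) / 0.12 = 10.0129.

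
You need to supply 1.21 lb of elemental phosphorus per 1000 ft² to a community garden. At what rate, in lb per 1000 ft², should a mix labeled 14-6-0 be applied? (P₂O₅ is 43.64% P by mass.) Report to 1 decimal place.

46.2 lb of product per thousand sq ft

As P₂O₅: 1.21 / 0.4364 = 2.77269 lb per 1000 ft².
Product per 1000 ft² = 2.77269 / 6% = 46.2114 lb.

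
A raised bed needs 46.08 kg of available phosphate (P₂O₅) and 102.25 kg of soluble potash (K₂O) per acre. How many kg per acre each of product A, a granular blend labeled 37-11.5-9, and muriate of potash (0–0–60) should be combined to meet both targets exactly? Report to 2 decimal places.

400.70 kg product A, 110.31 kg muriate of potash

Per-acre balance (a = product A, b = muriate of potash):
P₂O₅: 0.115·a + 0·b = 46.08
K₂O: 0.09·a + 0.6·b = 102.25
From row1: a = (46.08 − 0·b) / 0.115.
Into row2: 0.09·(46.08 − 0·b)/0.115 + 0.6·b = 102.25 → b = 110.312, a = 400.696.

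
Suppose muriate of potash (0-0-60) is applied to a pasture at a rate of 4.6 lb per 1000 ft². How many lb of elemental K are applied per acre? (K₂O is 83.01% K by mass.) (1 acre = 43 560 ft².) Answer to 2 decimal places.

K₂O per 1000 ft² = 4.6 × 60% = 2.76 lb.
Elemental K = 2.76 × 0.8301 = 2.29108 lb per 1000 ft².
Convert to per acre: 2.29108 × 43.56 = 99.7993 lb.

99.80 lb K per acre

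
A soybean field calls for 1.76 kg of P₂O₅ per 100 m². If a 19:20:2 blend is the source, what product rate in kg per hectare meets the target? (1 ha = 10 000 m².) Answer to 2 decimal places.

Product per 100 m² = 1.76 / 20% = 8.8 kg.
Convert to per hectare: 8.8 × 100 = 880 kg.

880.00 kg of product per hectare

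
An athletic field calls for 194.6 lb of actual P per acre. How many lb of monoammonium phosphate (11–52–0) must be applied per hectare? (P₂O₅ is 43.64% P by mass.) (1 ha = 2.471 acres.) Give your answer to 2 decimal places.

2118.98 lb of product per hectare

As P₂O₅: 194.6 / 0.4364 = 445.921 lb per acre.
Product per acre = 445.921 / 52% = 857.541 lb.
Convert to per hectare: 857.541 × 2.471 = 2118.983 lb.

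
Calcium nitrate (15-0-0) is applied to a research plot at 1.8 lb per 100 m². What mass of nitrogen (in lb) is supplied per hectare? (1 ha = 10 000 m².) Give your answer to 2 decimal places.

27.00 lb N per hectare

nitrogen per 100 m² = 1.8 × 15% = 0.27 lb.
Convert to per hectare: 0.27 × 100 = 27 lb.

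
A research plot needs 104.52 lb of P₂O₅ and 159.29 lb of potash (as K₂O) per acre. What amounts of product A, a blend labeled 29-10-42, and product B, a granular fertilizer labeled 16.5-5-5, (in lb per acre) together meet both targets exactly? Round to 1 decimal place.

171.2 lb product A, 1748.1 lb product B

With a, b = lb per acre of product A and product B:
P₂O₅: 0.1·a + 0.05·b = 104.52
K₂O: 0.42·a + 0.05·b = 159.29
Eliminate b: (row1) − 0.05/0.05·(row2) → -0.32·a = -54.77, so a = 171.156.
Then b = (159.29 − 0.42·171.156) / 0.05 = 1748.09.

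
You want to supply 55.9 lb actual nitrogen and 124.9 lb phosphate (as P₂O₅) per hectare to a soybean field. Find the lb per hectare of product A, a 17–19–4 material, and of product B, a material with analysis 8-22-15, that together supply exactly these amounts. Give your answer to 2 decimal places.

With a, b = lb per hectare of product A and product B:
N: 0.17·a + 0.08·b = 55.9
P₂O₅: 0.19·a + 0.22·b = 124.9
Eliminate a: (row1) − 0.17/0.19·(row2) → -0.116842·b = -55.8526, so b = 478.018.
Back-substitute: a = (55.9 − 0.08·478.018) / 0.17 = 103.874.

103.87 lb product A, 478.02 lb product B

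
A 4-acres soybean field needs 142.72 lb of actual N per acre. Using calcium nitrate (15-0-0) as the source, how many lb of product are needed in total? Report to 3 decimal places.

Product per acre = 142.72 / 15% = 951.467 lb.
Total product = 951.467 × 4 = 3805.8667 lb.

3805.867 lb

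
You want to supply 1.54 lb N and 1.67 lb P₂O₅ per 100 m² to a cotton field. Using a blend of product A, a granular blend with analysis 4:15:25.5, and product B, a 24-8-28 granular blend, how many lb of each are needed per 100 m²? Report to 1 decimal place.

8.5 lb product A, 5.0 lb product B

Per-100 m² balance (a = product A, b = product B):
N: 0.04·a + 0.24·b = 1.54
P₂O₅: 0.15·a + 0.08·b = 1.67
Eliminate a: (row1) − 0.04/0.15·(row2) → 0.218667·b = 1.09467, so b = 5.0061.
Back-substitute: a = (1.54 − 0.24·5.0061) / 0.04 = 8.46341.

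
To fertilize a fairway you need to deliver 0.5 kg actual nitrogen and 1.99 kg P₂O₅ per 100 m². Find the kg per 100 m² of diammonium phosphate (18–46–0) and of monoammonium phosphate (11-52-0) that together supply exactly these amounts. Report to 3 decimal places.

0.956 kg diammonium phosphate, 2.981 kg monoammonium phosphate

Per-100 m² balance (a = diammonium phosphate, b = monoammonium phosphate):
N: 0.18·a + 0.11·b = 0.5
P₂O₅: 0.46·a + 0.52·b = 1.99
Eliminate a: (row1) − 0.18/0.46·(row2) → -0.0934783·b = -0.278696, so b = 2.9814.
Back-substitute: a = (0.5 − 0.11·2.9814) / 0.18 = 0.955814.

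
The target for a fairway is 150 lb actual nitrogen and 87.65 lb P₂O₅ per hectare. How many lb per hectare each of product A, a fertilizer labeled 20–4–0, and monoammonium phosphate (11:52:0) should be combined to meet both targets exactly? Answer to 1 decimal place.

686.3 lb product A, 115.8 lb monoammonium phosphate

Let a = lb of product A, b = lb of monoammonium phosphate (per hectare).
N: 0.2·a + 0.11·b = 150
P₂O₅: 0.04·a + 0.52·b = 87.65
Eliminate b: (row1) − 0.11/0.52·(row2) → 0.191538·a = 131.459, so a = 686.33.
Then b = (87.65 − 0.04·686.33) / 0.52 = 115.763.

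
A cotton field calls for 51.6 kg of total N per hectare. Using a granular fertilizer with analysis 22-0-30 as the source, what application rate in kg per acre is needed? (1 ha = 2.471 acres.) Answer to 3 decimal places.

Product per hectare = 51.6 / 22% = 234.545 kg.
Convert to per acre: 234.545 × 0.404694 = 94.9192 kg.

94.919 kg of product per acre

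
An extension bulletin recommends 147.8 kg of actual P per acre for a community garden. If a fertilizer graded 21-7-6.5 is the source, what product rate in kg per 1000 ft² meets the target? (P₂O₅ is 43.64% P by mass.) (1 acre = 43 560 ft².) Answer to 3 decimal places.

As P₂O₅: 147.8 / 0.4364 = 338.68 kg per acre.
Product per acre = 338.68 / 7% = 4838.29 kg.
Convert to per 1000 ft²: 4838.29 × 0.0229568 = 111.0718 kg.

111.072 kg of product per thousand sq ft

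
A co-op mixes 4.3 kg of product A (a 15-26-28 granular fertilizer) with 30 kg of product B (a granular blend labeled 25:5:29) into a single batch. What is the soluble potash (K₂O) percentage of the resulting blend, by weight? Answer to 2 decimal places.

28.87% K₂O

Total mass = 4.3 + 30 = 34.3 kg.
K₂O mass = 28%×4.3 + 29%×30 = 9.904 kg.
% K₂O = 9.904 / 34.3 = 28.8746%.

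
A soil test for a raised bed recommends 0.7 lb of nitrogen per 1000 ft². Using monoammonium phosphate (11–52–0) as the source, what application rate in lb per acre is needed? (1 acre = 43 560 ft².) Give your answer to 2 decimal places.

Product per 1000 ft² = 0.7 / 11% = 6.36364 lb.
Convert to per acre: 6.36364 × 43.56 = 277.2 lb.

277.20 lb of product per acre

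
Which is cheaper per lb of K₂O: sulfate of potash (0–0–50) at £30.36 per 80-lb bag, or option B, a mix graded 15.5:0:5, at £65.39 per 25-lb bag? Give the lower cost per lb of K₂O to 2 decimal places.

sulfate of potash: K₂O per bag = 80 × 50% = 40 lb; cost = 30.36 / 40 = £0.7590/lb K₂O.
option B: K₂O per bag = 25 × 5% = 1.25 lb; cost = 65.39 / 1.25 = £52.3120/lb K₂O.
sulfate of potash is cheaper.

£0.76 per lb K₂O (sulfate of potash)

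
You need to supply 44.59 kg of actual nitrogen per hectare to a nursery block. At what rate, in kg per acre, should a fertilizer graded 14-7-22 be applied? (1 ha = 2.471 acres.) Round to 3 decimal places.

128.895 kg of product per acre

Product per hectare = 44.59 / 14% = 318.5 kg.
Convert to per acre: 318.5 × 0.404694 = 128.8952 kg.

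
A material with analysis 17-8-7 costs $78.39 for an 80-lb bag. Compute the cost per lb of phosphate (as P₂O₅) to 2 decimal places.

P₂O₅ in bag = 80 × 8% = 6.4 lb.
Cost per lb P₂O₅ = $78.39 / 6.4 = $12.2484.

$12.25 per lb P₂O₅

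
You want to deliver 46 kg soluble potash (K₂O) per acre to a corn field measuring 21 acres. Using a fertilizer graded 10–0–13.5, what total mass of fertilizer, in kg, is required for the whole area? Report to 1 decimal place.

7155.6 kg

Product per acre = 46 / 13.5% = 340.741 kg.
Total product = 340.741 × 21 = 7155.56 kg.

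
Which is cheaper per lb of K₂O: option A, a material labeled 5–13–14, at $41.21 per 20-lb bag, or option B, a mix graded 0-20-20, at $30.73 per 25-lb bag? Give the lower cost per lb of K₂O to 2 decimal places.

option A: K₂O per bag = 20 × 14% = 2.8 lb; cost = 41.21 / 2.8 = $14.7179/lb K₂O.
option B: K₂O per bag = 25 × 20% = 5 lb; cost = 30.73 / 5 = $6.1460/lb K₂O.
option B is cheaper.

$6.15 per lb K₂O (option B)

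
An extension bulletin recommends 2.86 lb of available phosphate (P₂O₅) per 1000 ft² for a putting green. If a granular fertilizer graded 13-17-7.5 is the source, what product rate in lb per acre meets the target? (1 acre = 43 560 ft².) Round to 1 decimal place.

Product per 1000 ft² = 2.86 / 17% = 16.8235 lb.
Convert to per acre: 16.8235 × 43.56 = 732.833 lb.

732.8 lb of product per acre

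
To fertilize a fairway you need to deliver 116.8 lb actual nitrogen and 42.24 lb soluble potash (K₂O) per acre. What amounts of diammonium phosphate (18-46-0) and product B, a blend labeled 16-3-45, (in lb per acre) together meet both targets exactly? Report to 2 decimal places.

565.45 lb diammonium phosphate, 93.87 lb product B

With a, b = lb per acre of diammonium phosphate and product B:
N: 0.18·a + 0.16·b = 116.8
K₂O: 0·a + 0.45·b = 42.24
Solving simultaneously: a = 565.452, b = 93.8667.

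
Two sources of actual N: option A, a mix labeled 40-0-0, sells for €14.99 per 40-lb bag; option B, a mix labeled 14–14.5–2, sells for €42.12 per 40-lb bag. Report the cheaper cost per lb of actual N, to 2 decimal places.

option A: N per bag = 40 × 40% = 16 lb; cost = 14.99 / 16 = €0.9369/lb N.
option B: N per bag = 40 × 14% = 5.6 lb; cost = 42.12 / 5.6 = €7.5214/lb N.
option A is cheaper.

€0.94 per lb N (option A)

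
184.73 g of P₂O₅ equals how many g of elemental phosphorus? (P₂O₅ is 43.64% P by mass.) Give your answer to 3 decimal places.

P = 184.73 × 0.4364 = 80.6162 g.

80.616 g P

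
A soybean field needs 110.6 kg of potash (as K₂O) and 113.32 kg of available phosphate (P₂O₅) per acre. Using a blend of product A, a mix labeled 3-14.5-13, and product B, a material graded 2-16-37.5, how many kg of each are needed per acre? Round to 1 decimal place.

With a, b = kg per acre of product A and product B:
K₂O: 0.13·a + 0.375·b = 110.6
P₂O₅: 0.145·a + 0.16·b = 113.32
Eliminate a: (row1) − 0.13/0.145·(row2) → 0.231552·b = 9.00276, so b = 38.8801.
Back-substitute: a = (110.6 − 0.375·38.8801) / 0.13 = 738.615.

738.6 kg product A, 38.9 kg product B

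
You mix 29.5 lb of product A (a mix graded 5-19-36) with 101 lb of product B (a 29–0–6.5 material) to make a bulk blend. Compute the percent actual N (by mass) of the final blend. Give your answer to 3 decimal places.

Total mass = 29.5 + 101 = 130.5 lb.
N mass = 5%×29.5 + 29%×101 = 30.765 lb.
% N = 30.765 / 130.5 = 23.5747%.

23.575% N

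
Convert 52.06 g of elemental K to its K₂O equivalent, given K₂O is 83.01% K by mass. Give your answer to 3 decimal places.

K₂O = 52.06 / 0.8301 = 62.7153 g.

62.715 g K₂O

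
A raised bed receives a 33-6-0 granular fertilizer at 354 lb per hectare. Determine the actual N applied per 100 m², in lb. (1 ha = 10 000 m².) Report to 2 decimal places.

nitrogen per hectare = 354 × 33% = 116.82 lb.
Convert to per 100 m²: 116.82 × 0.01 = 1.1682 lb.

1.17 lb N per hundred sq m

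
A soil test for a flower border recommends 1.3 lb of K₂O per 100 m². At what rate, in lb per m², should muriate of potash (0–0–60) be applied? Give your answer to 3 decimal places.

0.022 lb of product per sq m

Product per 100 m² = 1.3 / 60% = 2.16667 lb.
Convert to per m²: 2.16667 × 0.01 = 0.0216667 lb.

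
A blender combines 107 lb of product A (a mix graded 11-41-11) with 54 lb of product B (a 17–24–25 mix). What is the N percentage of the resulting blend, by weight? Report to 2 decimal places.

Total mass = 107 + 54 = 161 lb.
N mass = 11%×107 + 17%×54 = 20.95 lb.
% N = 20.95 / 161 = 13.0124%.

13.01% N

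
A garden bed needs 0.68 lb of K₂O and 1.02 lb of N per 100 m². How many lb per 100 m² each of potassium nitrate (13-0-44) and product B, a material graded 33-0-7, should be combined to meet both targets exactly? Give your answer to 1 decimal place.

With a, b = lb per 100 m² of potassium nitrate and product B:
K₂O: 0.44·a + 0.07·b = 0.68
N: 0.13·a + 0.33·b = 1.02
Eliminate a: (row1) − 0.44/0.13·(row2) → -1.04692·b = -2.77231, so b = 2.64805.
Back-substitute: a = (0.68 − 0.07·2.64805) / 0.44 = 1.12417.

1.1 lb potassium nitrate, 2.6 lb product B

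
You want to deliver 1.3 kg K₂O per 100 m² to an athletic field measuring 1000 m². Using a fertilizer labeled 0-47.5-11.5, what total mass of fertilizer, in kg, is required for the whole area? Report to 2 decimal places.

Product per 100 m² = 1.3 / 11.5% = 11.3043 kg.
Total product = 11.3043 × 1000 / 100 = 113.043 kg.

113.04 kg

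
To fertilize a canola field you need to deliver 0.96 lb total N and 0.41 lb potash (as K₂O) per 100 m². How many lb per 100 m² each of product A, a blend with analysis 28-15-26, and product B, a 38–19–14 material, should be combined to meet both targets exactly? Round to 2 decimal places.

Per-100 m² balance (a = product A, b = product B):
N: 0.28·a + 0.38·b = 0.96
K₂O: 0.26·a + 0.14·b = 0.41
From row1: a = (0.96 − 0.38·b) / 0.28.
Into row2: 0.26·(0.96 − 0.38·b)/0.28 + 0.14·b = 0.41 → b = 2.26174, a = 0.35906.

0.36 lb product A, 2.26 lb product B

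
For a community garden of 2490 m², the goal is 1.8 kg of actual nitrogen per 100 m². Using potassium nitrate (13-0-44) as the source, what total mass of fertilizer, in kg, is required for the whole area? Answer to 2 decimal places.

344.77 kg

Product per 100 m² = 1.8 / 13% = 13.8462 kg.
Total product = 13.8462 × 2490 / 100 = 344.769 kg.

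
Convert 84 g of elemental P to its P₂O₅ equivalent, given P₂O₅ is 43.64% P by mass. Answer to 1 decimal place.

P₂O₅ = 84 / 0.4364 = 192.484 g.

192.5 g P₂O₅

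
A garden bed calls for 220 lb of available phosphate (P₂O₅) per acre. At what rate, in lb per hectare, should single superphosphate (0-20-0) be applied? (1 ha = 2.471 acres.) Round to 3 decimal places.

2718.100 lb of product per hectare

Product per acre = 220 / 20% = 1100 lb.
Convert to per hectare: 1100 × 2.471 = 2718.1 lb.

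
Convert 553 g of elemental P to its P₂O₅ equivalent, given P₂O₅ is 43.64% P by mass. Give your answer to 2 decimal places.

1267.19 g P₂O₅

P₂O₅ = 553 / 0.4364 = 1267.186 g.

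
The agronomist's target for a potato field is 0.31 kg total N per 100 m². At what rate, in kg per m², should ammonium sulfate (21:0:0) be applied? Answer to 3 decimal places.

0.015 kg of product per sq m

Product per 100 m² = 0.31 / 21% = 1.47619 kg.
Convert to per m²: 1.47619 × 0.01 = 0.0147619 kg.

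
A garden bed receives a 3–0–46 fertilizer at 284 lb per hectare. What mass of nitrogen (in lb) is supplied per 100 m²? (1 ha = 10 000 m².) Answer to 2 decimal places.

0.09 lb N per hundred sq m

nitrogen per hectare = 284 × 3% = 8.52 lb.
Convert to per 100 m²: 8.52 × 0.01 = 0.0852 lb.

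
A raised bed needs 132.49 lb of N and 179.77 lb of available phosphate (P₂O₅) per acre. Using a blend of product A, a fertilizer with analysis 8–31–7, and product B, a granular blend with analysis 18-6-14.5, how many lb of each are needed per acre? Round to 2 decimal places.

Let a = lb of product A, b = lb of product B (per acre).
N: 0.08·a + 0.18·b = 132.49
P₂O₅: 0.31·a + 0.06·b = 179.77
Eliminate a: (row1) − 0.08/0.31·(row2) → 0.164516·b = 86.0977, so b = 523.339.
Back-substitute: a = (132.49 − 0.18·523.339) / 0.08 = 478.612.

478.61 lb product A, 523.34 lb product B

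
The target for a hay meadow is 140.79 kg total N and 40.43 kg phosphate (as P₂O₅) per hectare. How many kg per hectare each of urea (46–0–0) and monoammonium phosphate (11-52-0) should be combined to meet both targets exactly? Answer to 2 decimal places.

Let a = kg of urea, b = kg of monoammonium phosphate (per hectare).
N: 0.46·a + 0.11·b = 140.79
P₂O₅: 0·a + 0.52·b = 40.43
Solving simultaneously: a = 287.473, b = 77.75.

287.47 kg urea, 77.75 kg monoammonium phosphate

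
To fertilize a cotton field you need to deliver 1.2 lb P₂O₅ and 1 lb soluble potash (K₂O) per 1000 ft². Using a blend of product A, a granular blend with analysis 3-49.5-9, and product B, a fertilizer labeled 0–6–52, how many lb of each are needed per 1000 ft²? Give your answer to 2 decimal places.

2.24 lb product A, 1.54 lb product B

With a, b = lb per 1000 ft² of product A and product B:
P₂O₅: 0.495·a + 0.06·b = 1.2
K₂O: 0.09·a + 0.52·b = 1
Solving simultaneously: a = 2.2381, b = 1.53571.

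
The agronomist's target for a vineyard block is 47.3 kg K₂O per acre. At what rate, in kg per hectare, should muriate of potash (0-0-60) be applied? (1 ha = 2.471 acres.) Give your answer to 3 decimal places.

Product per acre = 47.3 / 60% = 78.8333 kg.
Convert to per hectare: 78.8333 × 2.471 = 194.7972 kg.

194.797 kg of product per hectare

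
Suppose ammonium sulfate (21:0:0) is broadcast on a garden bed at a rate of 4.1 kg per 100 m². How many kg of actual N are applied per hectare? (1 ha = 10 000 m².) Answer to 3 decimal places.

86.100 kg N per hectare

nitrogen per 100 m² = 4.1 × 21% = 0.861 kg.
Convert to per hectare: 0.861 × 100 = 86.1 kg.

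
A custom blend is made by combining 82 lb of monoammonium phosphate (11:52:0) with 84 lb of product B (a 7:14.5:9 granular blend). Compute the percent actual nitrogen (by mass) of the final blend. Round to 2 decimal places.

Total mass = 82 + 84 = 166 lb.
N mass = 11%×82 + 7%×84 = 14.9 lb.
% N = 14.9 / 166 = 8.9759%.

8.98% N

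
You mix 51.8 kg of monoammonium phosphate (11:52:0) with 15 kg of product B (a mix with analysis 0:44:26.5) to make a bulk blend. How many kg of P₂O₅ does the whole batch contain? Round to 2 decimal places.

33.54 kg P₂O₅

P₂O₅ mass = 52%×51.8 + 44%×15 = 33.536 kg.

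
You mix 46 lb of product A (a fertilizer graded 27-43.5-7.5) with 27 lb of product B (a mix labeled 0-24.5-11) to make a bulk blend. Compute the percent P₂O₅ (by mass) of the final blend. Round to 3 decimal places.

36.473% P₂O₅

Total mass = 46 + 27 = 73 lb.
P₂O₅ mass = 43.5%×46 + 24.5%×27 = 26.625 lb.
% P₂O₅ = 26.625 / 73 = 36.4726%.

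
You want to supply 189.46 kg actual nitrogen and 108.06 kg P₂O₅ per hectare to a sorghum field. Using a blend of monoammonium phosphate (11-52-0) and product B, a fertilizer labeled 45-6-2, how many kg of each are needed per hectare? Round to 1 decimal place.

With a, b = kg per hectare of monoammonium phosphate and product B:
N: 0.11·a + 0.45·b = 189.46
P₂O₅: 0.52·a + 0.06·b = 108.06
From row1: a = (189.46 − 0.45·b) / 0.11.
Into row2: 0.52·(189.46 − 0.45·b)/0.11 + 0.06·b = 108.06 → b = 380.97, a = 163.8496.

163.8 kg monoammonium phosphate, 381.0 kg product B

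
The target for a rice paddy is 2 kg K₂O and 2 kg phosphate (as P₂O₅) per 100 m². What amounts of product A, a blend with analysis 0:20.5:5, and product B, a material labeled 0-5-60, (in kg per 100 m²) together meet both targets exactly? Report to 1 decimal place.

Per-100 m² balance (a = product A, b = product B):
K₂O: 0.05·a + 0.6·b = 2
P₂O₅: 0.205·a + 0.05·b = 2
Solving simultaneously: a = 9.12863, b = 2.57261.

9.1 kg product A, 2.6 kg product B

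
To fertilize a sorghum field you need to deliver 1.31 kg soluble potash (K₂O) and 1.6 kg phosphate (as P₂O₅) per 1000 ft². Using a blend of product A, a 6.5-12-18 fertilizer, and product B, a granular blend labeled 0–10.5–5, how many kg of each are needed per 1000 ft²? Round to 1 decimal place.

Let a = kg of product A, b = kg of product B (per 1000 ft²).
K₂O: 0.18·a + 0.05·b = 1.31
P₂O₅: 0.12·a + 0.105·b = 1.6
Solving simultaneously: a = 4.46124, b = 10.1395.

4.5 kg product A, 10.1 kg product B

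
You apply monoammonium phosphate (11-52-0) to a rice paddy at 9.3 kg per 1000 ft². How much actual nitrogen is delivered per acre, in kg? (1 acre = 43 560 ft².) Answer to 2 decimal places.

44.56 kg N per acre

nitrogen per 1000 ft² = 9.3 × 11% = 1.023 kg.
Convert to per acre: 1.023 × 43.56 = 44.5619 kg.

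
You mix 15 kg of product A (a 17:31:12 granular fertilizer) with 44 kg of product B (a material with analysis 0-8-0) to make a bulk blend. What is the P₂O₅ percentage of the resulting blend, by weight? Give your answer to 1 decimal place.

13.8% P₂O₅

Total mass = 15 + 44 = 59 kg.
P₂O₅ mass = 31%×15 + 8%×44 = 8.17 kg.
% P₂O₅ = 8.17 / 59 = 13.8475%.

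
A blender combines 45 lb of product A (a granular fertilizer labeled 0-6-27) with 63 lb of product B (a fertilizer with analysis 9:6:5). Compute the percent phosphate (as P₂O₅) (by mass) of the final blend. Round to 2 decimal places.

Total mass = 45 + 63 = 108 lb.
P₂O₅ mass = 6%×45 + 6%×63 = 6.48 lb.
% P₂O₅ = 6.48 / 108 = 6%.

6.00% P₂O₅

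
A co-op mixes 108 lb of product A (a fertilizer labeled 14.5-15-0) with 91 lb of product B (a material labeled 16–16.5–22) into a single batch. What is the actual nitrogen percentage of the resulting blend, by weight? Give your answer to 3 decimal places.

Total mass = 108 + 91 = 199 lb.
N mass = 14.5%×108 + 16%×91 = 30.22 lb.
% N = 30.22 / 199 = 15.1859%.

15.186% N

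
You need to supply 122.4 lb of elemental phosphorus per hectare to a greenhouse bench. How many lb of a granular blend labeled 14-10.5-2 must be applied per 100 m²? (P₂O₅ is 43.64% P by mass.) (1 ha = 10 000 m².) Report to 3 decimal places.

26.712 lb of product per hundred sq m

As P₂O₅: 122.4 / 0.4364 = 280.477 lb per hectare.
Product per hectare = 280.477 / 10.5% = 2671.21 lb.
Convert to per 100 m²: 2671.21 × 0.01 = 26.7121 lb.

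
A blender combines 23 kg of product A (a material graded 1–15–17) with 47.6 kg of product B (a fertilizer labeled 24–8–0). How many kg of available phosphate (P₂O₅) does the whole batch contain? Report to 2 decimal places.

7.26 kg P₂O₅

P₂O₅ mass = 15%×23 + 8%×47.6 = 7.258 kg.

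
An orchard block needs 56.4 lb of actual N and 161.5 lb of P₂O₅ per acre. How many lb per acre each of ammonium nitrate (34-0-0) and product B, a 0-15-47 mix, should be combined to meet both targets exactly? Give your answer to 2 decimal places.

Per-acre balance (a = ammonium nitrate, b = product B):
N: 0.34·a + 0·b = 56.4
P₂O₅: 0·a + 0.15·b = 161.5
Solving simultaneously: a = 165.882, b = 1076.667.

165.88 lb ammonium nitrate, 1076.67 lb product B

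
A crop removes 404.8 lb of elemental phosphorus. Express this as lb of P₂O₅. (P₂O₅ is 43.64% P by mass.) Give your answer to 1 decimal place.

927.6 lb P₂O₅

P₂O₅ = 404.8 / 0.4364 = 927.589 lb.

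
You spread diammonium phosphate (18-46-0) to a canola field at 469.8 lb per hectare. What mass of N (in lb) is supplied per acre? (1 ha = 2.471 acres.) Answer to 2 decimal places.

34.22 lb N per acre

nitrogen per hectare = 469.8 × 18% = 84.564 lb.
Convert to per acre: 84.564 × 0.404694 = 34.2226 lb.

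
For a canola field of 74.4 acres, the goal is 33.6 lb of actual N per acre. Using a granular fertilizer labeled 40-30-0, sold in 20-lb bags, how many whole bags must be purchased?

Product per acre = 33.6 / 40% = 84 lb.
Total product = 84 × 74.4 = 6249.6 lb.
Bags = ⌈6249.6 / 20⌉ = 313.

313 bags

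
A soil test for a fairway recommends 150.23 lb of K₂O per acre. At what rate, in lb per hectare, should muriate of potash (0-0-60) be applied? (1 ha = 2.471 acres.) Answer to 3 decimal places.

618.697 lb of product per hectare

Product per acre = 150.23 / 60% = 250.383 lb.
Convert to per hectare: 250.383 × 2.471 = 618.6972 lb.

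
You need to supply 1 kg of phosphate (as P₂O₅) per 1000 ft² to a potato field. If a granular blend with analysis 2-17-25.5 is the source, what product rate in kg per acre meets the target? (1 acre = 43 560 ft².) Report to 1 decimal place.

Product per 1000 ft² = 1 / 17% = 5.88235 kg.
Convert to per acre: 5.88235 × 43.56 = 256.235 kg.

256.2 kg of product per acre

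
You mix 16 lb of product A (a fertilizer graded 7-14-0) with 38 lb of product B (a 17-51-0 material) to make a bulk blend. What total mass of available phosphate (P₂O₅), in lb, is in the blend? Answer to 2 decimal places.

P₂O₅ mass = 14%×16 + 51%×38 = 21.62 lb.

21.62 lb P₂O₅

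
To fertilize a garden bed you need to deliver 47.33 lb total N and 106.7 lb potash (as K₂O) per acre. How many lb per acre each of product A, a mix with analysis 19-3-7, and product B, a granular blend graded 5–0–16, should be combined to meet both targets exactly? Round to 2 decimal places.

With a, b = lb per acre of product A and product B:
N: 0.19·a + 0.05·b = 47.33
K₂O: 0.07·a + 0.16·b = 106.7
Eliminate b: (row1) − 0.05/0.16·(row2) → 0.168125·a = 13.9862, so a = 83.1896.
Then b = (106.7 − 0.07·83.1896) / 0.16 = 630.4796.

83.19 lb product A, 630.48 lb product B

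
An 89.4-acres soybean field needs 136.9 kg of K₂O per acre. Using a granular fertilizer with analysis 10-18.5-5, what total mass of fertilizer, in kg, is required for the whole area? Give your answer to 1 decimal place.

Product per acre = 136.9 / 5% = 2738 kg.
Total product = 2738 × 89.4 = 244777.2 kg.

244777.2 kg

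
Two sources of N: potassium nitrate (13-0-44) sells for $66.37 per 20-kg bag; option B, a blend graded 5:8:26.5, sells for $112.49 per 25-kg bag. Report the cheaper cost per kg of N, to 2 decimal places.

potassium nitrate: N per bag = 20 × 13% = 2.6 kg; cost = 66.37 / 2.6 = $25.5269/kg N.
option B: N per bag = 25 × 5% = 1.25 kg; cost = 112.49 / 1.25 = $89.9920/kg N.
potassium nitrate is cheaper.

$25.53 per kg N (potassium nitrate)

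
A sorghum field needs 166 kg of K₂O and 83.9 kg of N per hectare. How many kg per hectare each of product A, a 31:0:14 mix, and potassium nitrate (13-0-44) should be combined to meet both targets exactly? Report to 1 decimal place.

Per-hectare balance (a = product A, b = potassium nitrate):
K₂O: 0.14·a + 0.44·b = 166
N: 0.31·a + 0.13·b = 83.9
Eliminate a: (row1) − 0.14/0.31·(row2) → 0.38129·b = 128.11, so b = 335.99.
Back-substitute: a = (166 − 0.44·335.99) / 0.14 = 129.746.

129.7 kg product A, 336.0 kg potassium nitrate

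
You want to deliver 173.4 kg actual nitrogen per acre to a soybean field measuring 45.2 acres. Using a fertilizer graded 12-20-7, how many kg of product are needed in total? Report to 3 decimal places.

Product per acre = 173.4 / 12% = 1445 kg.
Total product = 1445 × 45.2 = 65314 kg.

65314.000 kg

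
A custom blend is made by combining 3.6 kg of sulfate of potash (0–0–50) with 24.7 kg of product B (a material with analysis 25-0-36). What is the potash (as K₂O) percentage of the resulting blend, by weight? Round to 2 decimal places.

Total mass = 3.6 + 24.7 = 28.3 kg.
K₂O mass = 50%×3.6 + 36%×24.7 = 10.692 kg.
% K₂O = 10.692 / 28.3 = 37.7809%.

37.78% K₂O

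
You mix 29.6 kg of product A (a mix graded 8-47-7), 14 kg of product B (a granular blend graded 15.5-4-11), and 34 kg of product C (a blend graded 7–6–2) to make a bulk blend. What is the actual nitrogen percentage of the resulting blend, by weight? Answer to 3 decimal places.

8.915% N

Total mass = 29.6 + 14 + 34 = 77.6 kg.
N mass = 8%×29.6 + 15.5%×14 + 7%×34 = 6.918 kg.
% N = 6.918 / 77.6 = 8.91495%.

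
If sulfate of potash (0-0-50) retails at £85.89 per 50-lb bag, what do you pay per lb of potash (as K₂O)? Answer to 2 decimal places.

£3.44 per lb K₂O

K₂O in bag = 50 × 50% = 25 lb.
Cost per lb K₂O = £85.89 / 25 = £3.4356.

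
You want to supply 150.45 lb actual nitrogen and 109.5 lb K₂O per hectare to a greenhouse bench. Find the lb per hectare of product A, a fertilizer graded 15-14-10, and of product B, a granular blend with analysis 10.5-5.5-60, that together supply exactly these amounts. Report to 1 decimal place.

With a, b = lb per hectare of product A and product B:
N: 0.15·a + 0.105·b = 150.45
K₂O: 0.1·a + 0.6·b = 109.5
Solving simultaneously: a = 990.849, b = 17.3585.

990.8 lb product A, 17.4 lb product B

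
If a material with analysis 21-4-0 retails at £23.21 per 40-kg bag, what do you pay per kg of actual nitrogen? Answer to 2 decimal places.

£2.76 per kg N

N in bag = 40 × 21% = 8.4 kg.
Cost per kg N = £23.21 / 8.4 = £2.7631.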